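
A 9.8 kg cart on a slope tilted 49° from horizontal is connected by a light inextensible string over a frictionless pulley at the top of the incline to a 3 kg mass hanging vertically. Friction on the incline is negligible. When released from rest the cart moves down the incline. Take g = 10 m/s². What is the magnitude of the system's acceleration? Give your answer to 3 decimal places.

3.434 m/s²

For the cart on the incline: the weight component along the slope is m₁g sin 49° = 9.8 × 10 × 0.7547 = 73.961 N and the normal force is N = m₁g cos 49° = 64.294 N.
Newton's second law for the cart (down-slope positive): 73.961 − T = 9.8 a. For the hanging mass (upward positive): T − 3 × 10 = 3 a.
Adding the two equations eliminates T: 43.961 = 12.8 a, so a = 3.4345 m/s².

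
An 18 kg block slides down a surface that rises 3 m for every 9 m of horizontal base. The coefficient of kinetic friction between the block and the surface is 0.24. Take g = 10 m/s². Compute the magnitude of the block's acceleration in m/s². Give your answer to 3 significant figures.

Resolving the weight along the incline: the component pulling the block down the slope is mg sin 18.43° = 18 × 10 × 0.3162 = 56.916 N, and the normal force is N = mg cos 18.43° = 18 × 10 × 0.9487 = 170.766 N.
Kinetic friction acts up the slope with magnitude f = μN = 0.24 × 170.766 = 40.984 N.
Net force along the incline is 56.916 − 40.984 = 15.932 N, so a = 15.932 / 18 = 0.8851 m/s².

0.885 m/s²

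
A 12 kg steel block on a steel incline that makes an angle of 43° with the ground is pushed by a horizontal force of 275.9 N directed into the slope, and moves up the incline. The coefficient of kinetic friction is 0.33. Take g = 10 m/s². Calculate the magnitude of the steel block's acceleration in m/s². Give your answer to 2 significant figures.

2.4 m/s²

The horizontal push has components F cos 43° = 275.9 × 0.7314 = 201.793 N up the incline and F sin 43° = 275.9 × 0.6820 = 188.164 N pressing into the surface.
The normal force is therefore N = mg cos 43° + F sin 43° = 87.768 + 188.164 = 275.932 N, and kinetic friction down the slope is μN = 0.33 × 275.932 = 91.058 N.
Along the incline: F cos 43° − mg sin 43° − μN = ma, so 201.793 − 81.840 − 91.058 = 12 a, giving a = 2.4079 m/s².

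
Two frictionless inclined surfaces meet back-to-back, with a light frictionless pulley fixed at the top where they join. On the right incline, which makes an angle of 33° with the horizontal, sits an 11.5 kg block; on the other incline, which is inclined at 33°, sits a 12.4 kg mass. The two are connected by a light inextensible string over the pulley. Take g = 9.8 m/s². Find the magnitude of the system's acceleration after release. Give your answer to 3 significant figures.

0.201 m/s²

Resolve each weight along its own incline: the 11.5 kg mass has component 11.5 × 9.8 × sin 33° = 61.381 N down its slope, and the 12.4 kg mass has 12.4 × 9.8 × sin 33° = 66.185 N down its slope.
The 12.4 kg side's 66.185 N exceeds the other side's 61.381 N, so that mass slides down and the 11.5 kg mass slides up. Taking that direction as positive, Newton's second law for the whole system gives 66.185 − 61.381 = (11.5 + 12.4) a, so a = 4.804 / 23.9 = 0.2010 m/s².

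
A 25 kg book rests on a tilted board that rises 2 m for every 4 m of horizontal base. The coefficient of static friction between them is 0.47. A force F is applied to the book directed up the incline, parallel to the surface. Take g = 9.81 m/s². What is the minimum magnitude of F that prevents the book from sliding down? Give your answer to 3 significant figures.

6.58 N

The normal force is N = mg cos 26.57° = 219.358 N. With F at its minimum the book is on the verge of sliding down, so static friction is at its maximum μ_s N = 0.47 × 219.358 = 103.098 N and acts up the slope.
Equilibrium along the incline: F + μ_s N = mg sin 26.57°, so F = 109.679 − 103.098 = 6.581 N.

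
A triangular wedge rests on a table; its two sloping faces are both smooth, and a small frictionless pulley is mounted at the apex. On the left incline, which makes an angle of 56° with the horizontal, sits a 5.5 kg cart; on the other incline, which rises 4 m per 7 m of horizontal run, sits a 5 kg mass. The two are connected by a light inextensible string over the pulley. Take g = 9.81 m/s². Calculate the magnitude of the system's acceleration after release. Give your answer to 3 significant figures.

1.94 m/s²

Resolve each weight along its own incline: the 5.5 kg mass has component 5.5 × 9.81 × sin 56° = 44.731 N down its slope, and the 5 kg mass has 5 × 9.81 × sin 29.74° = 24.336 N down its slope.
The 5.5 kg side's 44.731 N exceeds the other side's 24.336 N, so that mass slides down and the 5 kg mass slides up. Taking that direction as positive, Newton's second law for the whole system gives 44.731 − 24.336 = (5.5 + 5) a, so a = 20.395 / 10.5 = 1.9424 m/s².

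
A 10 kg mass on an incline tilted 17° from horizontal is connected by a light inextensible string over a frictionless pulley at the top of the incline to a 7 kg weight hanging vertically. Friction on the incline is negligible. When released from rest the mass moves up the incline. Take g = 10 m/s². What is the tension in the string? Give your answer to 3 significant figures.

53.2 N

For the mass on the incline: the weight component along the slope is m₁g sin 17° = 10 × 10 × 0.2924 = 29.240 N and the normal force is N = m₁g cos 17° = 95.630 N.
Newton's second law for the mass (up-slope positive): T − 29.240 = 10 a. For the hanging weight (downward positive): 7 × 10 − T = 7 a.
Adding the two equations eliminates T: 40.760 = 17 a, so a = 2.3976 m/s².
Then from the hanging weight's equation, T = 7 × (10 − 2.3976) = 53.217 N.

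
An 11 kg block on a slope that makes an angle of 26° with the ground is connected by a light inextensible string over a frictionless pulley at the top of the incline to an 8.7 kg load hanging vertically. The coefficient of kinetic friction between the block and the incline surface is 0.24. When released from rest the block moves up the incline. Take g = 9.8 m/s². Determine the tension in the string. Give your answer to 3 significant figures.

For the block on the incline: the weight component along the slope is m₁g sin 26° = 11 × 9.8 × 0.4384 = 47.260 N and the normal force is N = m₁g cos 26° = 96.890 N.
Kinetic friction opposes the block's motion up the incline: f = μN = 0.24 × 96.890 = 23.254 N acting down the slope.
Newton's second law for the block (up-slope positive): T − 47.260 − 23.254 = 11 a. For the hanging load (downward positive): 8.7 × 9.8 − T = 8.7 a.
Adding the two equations eliminates T: 14.746 = 19.7 a, so a = 0.7485 m/s².
Then from the hanging load's equation, T = 8.7 × (9.8 − 0.7485) = 78.748 N.

78.7 N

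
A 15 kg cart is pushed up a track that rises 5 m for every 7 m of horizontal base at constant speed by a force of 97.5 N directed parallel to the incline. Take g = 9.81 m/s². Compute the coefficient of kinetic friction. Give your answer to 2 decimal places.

0.10

At constant speed ΣF = 0 along the incline. The applied 97.5 N acts up the slope; the weight component mg sin 35.54° = 85.529 N and kinetic friction μN both act down the slope.
So 97.5 = 85.529 + μ × 119.741, giving μ = (97.5 − 85.529) / 119.741 = 0.1000.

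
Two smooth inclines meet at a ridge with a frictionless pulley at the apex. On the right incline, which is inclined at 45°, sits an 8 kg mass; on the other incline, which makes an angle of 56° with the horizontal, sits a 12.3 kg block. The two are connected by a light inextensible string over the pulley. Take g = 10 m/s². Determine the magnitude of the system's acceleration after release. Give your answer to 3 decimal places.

2.237 m/s²

Resolve each weight along its own incline: the 8 kg mass has component 8 × 10 × sin 45° = 56.569 N down its slope, and the 12.3 kg mass has 12.3 × 10 × sin 56° = 101.972 N down its slope.
The 12.3 kg side's 101.972 N exceeds the other side's 56.569 N, so that mass slides down and the 8 kg mass slides up. Taking that direction as positive, Newton's second law for the whole system gives 101.972 − 56.569 = (8 + 12.3) a, so a = 45.403 / 20.3 = 2.2366 m/s².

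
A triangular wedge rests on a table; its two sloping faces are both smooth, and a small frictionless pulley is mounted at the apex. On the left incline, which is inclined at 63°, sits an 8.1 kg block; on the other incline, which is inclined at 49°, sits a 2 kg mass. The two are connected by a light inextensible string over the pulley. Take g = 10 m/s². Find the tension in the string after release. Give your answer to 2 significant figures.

Resolve each weight along its own incline: the 8.1 kg mass has component 8.1 × 10 × sin 63° = 72.172 N down its slope, and the 2 kg mass has 2 × 10 × sin 49° = 15.094 N down its slope.
The 8.1 kg side's 72.172 N exceeds the other side's 15.094 N, so that mass slides down and the 2 kg mass slides up. Taking that direction as positive, Newton's second law for the whole system gives 72.172 − 15.094 = (8.1 + 2) a, so a = 57.078 / 10.1 = 5.6513 m/s².
For the 2 kg mass (up-slope positive): T − 15.094 = 2 × 5.6513, so T = 26.397 N.

26 N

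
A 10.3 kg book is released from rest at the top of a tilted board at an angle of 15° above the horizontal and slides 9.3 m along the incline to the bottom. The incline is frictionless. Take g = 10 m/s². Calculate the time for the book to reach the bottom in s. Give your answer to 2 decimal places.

2.68 s

The weight component along the incline is mg sin 15° = 26.658 N and the normal force is N = mg cos 15° = 99.490 N.
With no friction, a = g sin 15° = 2.5882 m/s².
Starting from rest, L = ½at², so t = √(2L/a) = √(2 × 9.3 / 2.5882) = 2.6808 s.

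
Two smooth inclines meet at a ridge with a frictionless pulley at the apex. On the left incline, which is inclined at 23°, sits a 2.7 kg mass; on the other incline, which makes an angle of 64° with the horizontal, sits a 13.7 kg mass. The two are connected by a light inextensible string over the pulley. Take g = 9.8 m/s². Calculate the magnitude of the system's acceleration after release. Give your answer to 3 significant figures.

6.73 m/s²

Resolve each weight along its own incline: the 2.7 kg mass has component 2.7 × 9.8 × sin 23° = 10.339 N down its slope, and the 13.7 kg mass has 13.7 × 9.8 × sin 64° = 120.672 N down its slope.
The 13.7 kg side's 120.672 N exceeds the other side's 10.339 N, so that mass slides down and the 2.7 kg mass slides up. Taking that direction as positive, Newton's second law for the whole system gives 120.672 − 10.339 = (2.7 + 13.7) a, so a = 110.333 / 16.4 = 6.7276 m/s².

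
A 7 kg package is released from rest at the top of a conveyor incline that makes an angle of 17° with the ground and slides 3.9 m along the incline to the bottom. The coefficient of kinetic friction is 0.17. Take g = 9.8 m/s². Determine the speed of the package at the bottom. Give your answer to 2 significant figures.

The weight component along the incline is mg sin 17° = 20.057 N and the normal force is N = mg cos 17° = 65.603 N.
Friction up the slope is f = μN = 0.17 × 65.603 = 11.153 N, so the net downslope force is 20.057 − 11.153 = 8.904 N and a = 8.904 / 7 = 1.2720 m/s².
Starting from rest over a distance of 3.9 m, v² = 2aL = 2 × 1.2720 × 3.9 = 9.9216, so v = 3.1499 m/s.

3.1 m/s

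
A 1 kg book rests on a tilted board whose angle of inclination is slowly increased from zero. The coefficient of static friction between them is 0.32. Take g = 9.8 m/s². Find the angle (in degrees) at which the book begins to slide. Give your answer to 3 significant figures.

At the threshold of sliding, static friction is at its maximum μ_s N and exactly balances the weight component along the incline: mg sin θ = μ_s mg cos θ.
Hence tan θ = μ_s = 0.32, so θ = arctan(0.32) = 17.7447°.

17.7°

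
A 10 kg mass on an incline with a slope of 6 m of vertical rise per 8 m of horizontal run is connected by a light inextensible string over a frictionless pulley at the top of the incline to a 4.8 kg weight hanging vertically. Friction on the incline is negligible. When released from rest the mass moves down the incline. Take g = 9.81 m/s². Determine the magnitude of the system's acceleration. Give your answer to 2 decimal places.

0.80 m/s²

For the mass on the incline: the weight component along the slope is m₁g sin 36.87° = 10 × 9.81 × 0.6000 = 58.860 N and the normal force is N = m₁g cos 36.87° = 78.480 N.
Newton's second law for the mass (down-slope positive): 58.860 − T = 10 a. For the hanging weight (upward positive): T − 4.8 × 9.81 = 4.8 a.
Adding the two equations eliminates T: 11.772 = 14.8 a, so a = 0.7954 m/s².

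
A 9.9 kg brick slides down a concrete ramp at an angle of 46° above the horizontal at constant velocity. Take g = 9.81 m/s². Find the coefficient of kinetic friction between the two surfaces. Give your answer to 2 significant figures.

At constant velocity the net force along the incline is zero: mg sin 46° = μ mg cos 46°.
So μ = tan 46° = 0.7193 / 0.6947 = 1.0354.

1.0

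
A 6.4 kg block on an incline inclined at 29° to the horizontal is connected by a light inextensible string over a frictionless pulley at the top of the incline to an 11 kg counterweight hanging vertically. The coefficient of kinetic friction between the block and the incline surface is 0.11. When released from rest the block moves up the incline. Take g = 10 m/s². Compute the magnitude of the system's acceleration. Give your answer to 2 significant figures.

For the block on the incline: the weight component along the slope is m₁g sin 29° = 6.4 × 10 × 0.4848 = 31.027 N and the normal force is N = m₁g cos 29° = 55.976 N.
Kinetic friction opposes the block's motion up the incline: f = μN = 0.11 × 55.976 = 6.157 N acting down the slope.
Newton's second law for the block (up-slope positive): T − 31.027 − 6.157 = 6.4 a. For the hanging counterweight (downward positive): 11 × 10 − T = 11 a.
Adding the two equations eliminates T: 72.816 = 17.4 a, so a = 4.1848 m/s².

4.2 m/s²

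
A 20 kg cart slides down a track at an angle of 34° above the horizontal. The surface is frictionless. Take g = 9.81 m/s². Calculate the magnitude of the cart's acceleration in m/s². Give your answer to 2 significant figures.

Resolving the weight along the incline: the component pulling the cart down the slope is mg sin 34° = 20 × 9.81 × 0.5592 = 109.715 N, and the normal force is N = mg cos 34° = 20 × 9.81 × 0.8290 = 162.650 N.
With no friction the net force along the incline is 109.715 N, so a = g sin 34° = 109.715 / 20 = 5.4858 m/s².

5.5 m/s²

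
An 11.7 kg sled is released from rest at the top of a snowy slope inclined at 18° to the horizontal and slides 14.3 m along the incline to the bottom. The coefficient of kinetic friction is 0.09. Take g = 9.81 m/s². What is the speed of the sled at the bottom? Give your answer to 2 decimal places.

7.92 m/s

The weight component along the incline is mg sin 18° = 35.468 N and the normal force is N = mg cos 18° = 109.159 N.
Friction up the slope is f = μN = 0.09 × 109.159 = 9.824 N, so the net downslope force is 35.468 − 9.824 = 25.644 N and a = 25.644 / 11.7 = 2.1918 m/s².
Starting from rest over a distance of 14.3 m, v² = 2aL = 2 × 2.1918 × 14.3 = 62.6855, so v = 7.9174 m/s.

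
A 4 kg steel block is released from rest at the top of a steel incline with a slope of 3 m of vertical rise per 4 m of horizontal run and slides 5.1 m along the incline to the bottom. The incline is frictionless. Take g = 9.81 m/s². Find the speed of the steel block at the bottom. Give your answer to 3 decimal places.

The weight component along the incline is mg sin 36.87° = 23.544 N and the normal force is N = mg cos 36.87° = 31.392 N.
With no friction, a = g sin 36.87° = 5.8860 m/s².
Starting from rest over a distance of 5.1 m, v² = 2aL = 2 × 5.8860 × 5.1 = 60.0372, so v = 7.7484 m/s.

7.748 m/s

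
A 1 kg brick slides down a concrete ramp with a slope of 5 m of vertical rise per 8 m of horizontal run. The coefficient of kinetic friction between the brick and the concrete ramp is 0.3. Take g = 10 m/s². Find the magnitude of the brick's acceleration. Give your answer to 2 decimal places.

2.76 m/s²

Resolving the weight along the incline: the component pulling the brick down the slope is mg sin 32.01° = 1 × 10 × 0.5300 = 5.300 N, and the normal force is N = mg cos 32.01° = 1 × 10 × 0.8480 = 8.480 N.
Kinetic friction acts up the slope with magnitude f = μN = 0.3 × 8.480 = 2.544 N.
Net force along the incline is 5.300 − 2.544 = 2.756 N, so a = 2.756 / 1 = 2.7560 m/s².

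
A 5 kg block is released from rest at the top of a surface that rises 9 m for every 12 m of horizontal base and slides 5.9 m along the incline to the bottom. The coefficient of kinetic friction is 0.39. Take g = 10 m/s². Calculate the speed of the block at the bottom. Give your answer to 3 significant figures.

The weight component along the incline is mg sin 36.87° = 30.000 N and the normal force is N = mg cos 36.87° = 40.000 N.
Friction up the slope is f = μN = 0.39 × 40.000 = 15.600 N, so the net downslope force is 30.000 − 15.600 = 14.400 N and a = 14.400 / 5 = 2.8800 m/s².
Starting from rest over a distance of 5.9 m, v² = 2aL = 2 × 2.8800 × 5.9 = 33.9840, so v = 5.8296 m/s.

5.83 m/s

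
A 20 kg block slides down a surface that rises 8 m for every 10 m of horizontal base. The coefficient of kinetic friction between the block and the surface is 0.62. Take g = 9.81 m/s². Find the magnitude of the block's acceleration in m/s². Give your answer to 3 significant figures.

1.38 m/s²

Resolving the weight along the incline: the component pulling the block down the slope is mg sin 38.66° = 20 × 9.81 × 0.6247 = 122.566 N, and the normal force is N = mg cos 38.66° = 20 × 9.81 × 0.7809 = 153.213 N.
Kinetic friction acts up the slope with magnitude f = μN = 0.62 × 153.213 = 94.992 N.
Net force along the incline is 122.566 − 94.992 = 27.574 N, so a = 27.574 / 20 = 1.3787 m/s².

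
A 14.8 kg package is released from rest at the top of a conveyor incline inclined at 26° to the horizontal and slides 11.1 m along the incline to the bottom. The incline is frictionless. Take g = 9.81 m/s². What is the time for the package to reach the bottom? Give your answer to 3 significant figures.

2.27 s

The weight component along the incline is mg sin 26° = 63.646 N and the normal force is N = mg cos 26° = 130.494 N.
With no friction, a = g sin 26° = 4.3004 m/s².
Starting from rest, L = ½at², so t = √(2L/a) = √(2 × 11.1 / 4.3004) = 2.2721 s.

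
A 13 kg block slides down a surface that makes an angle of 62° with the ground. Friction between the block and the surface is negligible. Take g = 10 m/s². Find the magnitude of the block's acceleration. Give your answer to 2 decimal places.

Resolving the weight along the incline: the component pulling the block down the slope is mg sin 62° = 13 × 10 × 0.8829 = 114.777 N, and the normal force is N = mg cos 62° = 13 × 10 × 0.4695 = 61.035 N.
With no friction the net force along the incline is 114.777 N, so a = g sin 62° = 114.777 / 13 = 8.8290 m/s².

8.83 m/s²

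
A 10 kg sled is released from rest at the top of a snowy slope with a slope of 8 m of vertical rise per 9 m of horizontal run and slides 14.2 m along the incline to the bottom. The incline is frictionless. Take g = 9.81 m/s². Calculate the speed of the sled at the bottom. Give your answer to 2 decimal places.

The weight component along the incline is mg sin 41.63° = 65.174 N and the normal force is N = mg cos 41.63° = 73.321 N.
With no friction, a = g sin 41.63° = 6.5174 m/s².
Starting from rest over a distance of 14.2 m, v² = 2aL = 2 × 6.5174 × 14.2 = 185.0942, so v = 13.6049 m/s.

13.60 m/s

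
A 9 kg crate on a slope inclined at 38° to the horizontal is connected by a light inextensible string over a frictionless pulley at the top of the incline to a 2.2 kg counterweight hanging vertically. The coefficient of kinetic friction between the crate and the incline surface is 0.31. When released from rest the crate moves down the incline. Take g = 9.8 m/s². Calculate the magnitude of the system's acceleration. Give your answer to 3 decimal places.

For the crate on the incline: the weight component along the slope is m₁g sin 38° = 9 × 9.8 × 0.6157 = 54.305 N and the normal force is N = m₁g cos 38° = 69.503 N.
Kinetic friction opposes the crate's motion down the incline: f = μN = 0.31 × 69.503 = 21.546 N acting up the slope.
Newton's second law for the crate (down-slope positive): 54.305 − 21.546 − T = 9 a. For the hanging counterweight (upward positive): T − 2.2 × 9.8 = 2.2 a.
Adding the two equations eliminates T: 11.199 = 11.2 a, so a = 0.9999 m/s².

1.000 m/s²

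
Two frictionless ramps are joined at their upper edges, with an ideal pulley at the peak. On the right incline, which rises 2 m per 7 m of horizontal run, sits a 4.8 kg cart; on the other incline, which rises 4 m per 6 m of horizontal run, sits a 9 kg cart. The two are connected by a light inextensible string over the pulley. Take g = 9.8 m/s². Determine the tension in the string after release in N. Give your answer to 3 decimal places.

Resolve each weight along its own incline: the 4.8 kg mass has component 4.8 × 9.8 × sin 15.95° = 12.923 N down its slope, and the 9 kg mass has 9 × 9.8 × sin 33.69° = 48.925 N down its slope.
The 9 kg side's 48.925 N exceeds the other side's 12.923 N, so that mass slides down and the 4.8 kg mass slides up. Taking that direction as positive, Newton's second law for the whole system gives 48.925 − 12.923 = (4.8 + 9) a, so a = 36.002 / 13.8 = 2.6088 m/s².
For the 4.8 kg mass (up-slope positive): T − 12.923 = 4.8 × 2.6088, so T = 25.445 N.

25.445 N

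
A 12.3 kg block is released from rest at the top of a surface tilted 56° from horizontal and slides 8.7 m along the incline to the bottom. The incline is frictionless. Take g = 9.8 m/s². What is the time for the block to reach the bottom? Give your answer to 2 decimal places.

The weight component along the incline is mg sin 56° = 99.932 N and the normal force is N = mg cos 56° = 67.405 N.
With no friction, a = g sin 56° = 8.1246 m/s².
Starting from rest, L = ½at², so t = √(2L/a) = √(2 × 8.7 / 8.1246) = 1.4634 s.

1.46 s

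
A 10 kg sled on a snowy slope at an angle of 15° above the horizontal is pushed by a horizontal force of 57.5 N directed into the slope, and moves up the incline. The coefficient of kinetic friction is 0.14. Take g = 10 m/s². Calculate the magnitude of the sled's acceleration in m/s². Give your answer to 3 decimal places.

The horizontal push has components F cos 15° = 57.5 × 0.9659 = 55.539 N up the incline and F sin 15° = 57.5 × 0.2588 = 14.881 N pressing into the surface.
The normal force is therefore N = mg cos 15° + F sin 15° = 96.590 + 14.881 = 111.471 N, and kinetic friction down the slope is μN = 0.14 × 111.471 = 15.606 N.
Along the incline: F cos 15° − mg sin 15° − μN = ma, so 55.539 − 25.880 − 15.606 = 10 a, giving a = 1.4053 m/s².

1.405 m/s²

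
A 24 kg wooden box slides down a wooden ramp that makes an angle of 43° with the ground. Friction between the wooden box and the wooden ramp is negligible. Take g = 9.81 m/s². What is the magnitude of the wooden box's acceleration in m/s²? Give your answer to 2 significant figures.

6.7 m/s²

Resolving the weight along the incline: the component pulling the wooden box down the slope is mg sin 43° = 24 × 9.81 × 0.6820 = 160.570 N, and the normal force is N = mg cos 43° = 24 × 9.81 × 0.7314 = 172.201 N.
With no friction the net force along the incline is 160.570 N, so a = g sin 43° = 160.570 / 24 = 6.6904 m/s².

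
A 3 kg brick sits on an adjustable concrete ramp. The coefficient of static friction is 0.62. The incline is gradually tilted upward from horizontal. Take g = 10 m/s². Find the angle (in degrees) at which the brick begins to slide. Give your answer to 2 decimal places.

31.80°

At the threshold of sliding, static friction is at its maximum μ_s N and exactly balances the weight component along the incline: mg sin θ = μ_s mg cos θ.
Hence tan θ = μ_s = 0.62, so θ = arctan(0.62) = 31.7989°.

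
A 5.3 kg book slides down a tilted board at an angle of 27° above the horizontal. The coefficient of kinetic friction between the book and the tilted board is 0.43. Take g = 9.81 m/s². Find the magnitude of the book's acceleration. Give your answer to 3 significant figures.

0.695 m/s²

Resolving the weight along the incline: the component pulling the book down the slope is mg sin 27° = 5.3 × 9.81 × 0.4540 = 23.605 N, and the normal force is N = mg cos 27° = 5.3 × 9.81 × 0.8910 = 46.326 N.
Kinetic friction acts up the slope with magnitude f = μN = 0.43 × 46.326 = 19.920 N.
Net force along the incline is 23.605 − 19.920 = 3.685 N, so a = 3.685 / 5.3 = 0.6953 m/s².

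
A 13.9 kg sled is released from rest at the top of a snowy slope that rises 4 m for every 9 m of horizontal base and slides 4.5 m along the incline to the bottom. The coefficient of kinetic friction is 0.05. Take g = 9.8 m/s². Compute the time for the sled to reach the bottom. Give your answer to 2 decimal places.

1.60 s

The weight component along the incline is mg sin 23.96° = 55.324 N and the normal force is N = mg cos 23.96° = 124.479 N.
Friction up the slope is f = μN = 0.05 × 124.479 = 6.224 N, so the net downslope force is 55.324 − 6.224 = 49.100 N and a = 49.100 / 13.9 = 3.5324 m/s².
Starting from rest, L = ½at², so t = √(2L/a) = √(2 × 4.5 / 3.5324) = 1.5962 s.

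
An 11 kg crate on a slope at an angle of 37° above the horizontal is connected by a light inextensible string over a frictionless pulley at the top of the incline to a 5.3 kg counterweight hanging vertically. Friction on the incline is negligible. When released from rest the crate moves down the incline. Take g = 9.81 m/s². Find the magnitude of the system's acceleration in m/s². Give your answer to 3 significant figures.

0.794 m/s²

For the crate on the incline: the weight component along the slope is m₁g sin 37° = 11 × 9.81 × 0.6018 = 64.940 N and the normal force is N = m₁g cos 37° = 86.181 N.
Newton's second law for the crate (down-slope positive): 64.940 − T = 11 a. For the hanging counterweight (upward positive): T − 5.3 × 9.81 = 5.3 a.
Adding the two equations eliminates T: 12.947 = 16.3 a, so a = 0.7943 m/s².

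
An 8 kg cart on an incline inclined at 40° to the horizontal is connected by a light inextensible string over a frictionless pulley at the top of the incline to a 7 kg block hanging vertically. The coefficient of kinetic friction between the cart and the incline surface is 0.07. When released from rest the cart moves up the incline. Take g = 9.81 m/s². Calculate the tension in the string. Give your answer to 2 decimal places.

For the cart on the incline: the weight component along the slope is m₁g sin 40° = 8 × 9.81 × 0.6428 = 50.447 N and the normal force is N = m₁g cos 40° = 60.119 N.
Kinetic friction opposes the cart's motion up the incline: f = μN = 0.07 × 60.119 = 4.208 N acting down the slope.
Newton's second law for the cart (up-slope positive): T − 50.447 − 4.208 = 8 a. For the hanging block (downward positive): 7 × 9.81 − T = 7 a.
Adding the two equations eliminates T: 14.015 = 15 a, so a = 0.9343 m/s².
Then from the hanging block's equation, T = 7 × (9.81 − 0.9343) = 62.130 N.

62.13 N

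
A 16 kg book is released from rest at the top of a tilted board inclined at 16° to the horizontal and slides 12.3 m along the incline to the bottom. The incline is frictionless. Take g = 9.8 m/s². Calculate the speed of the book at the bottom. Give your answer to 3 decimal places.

8.152 m/s

The weight component along the incline is mg sin 16° = 43.220 N and the normal force is N = mg cos 16° = 150.726 N.
With no friction, a = g sin 16° = 2.7012 m/s².
Starting from rest over a distance of 12.3 m, v² = 2aL = 2 × 2.7012 × 12.3 = 66.4495, so v = 8.1517 m/s.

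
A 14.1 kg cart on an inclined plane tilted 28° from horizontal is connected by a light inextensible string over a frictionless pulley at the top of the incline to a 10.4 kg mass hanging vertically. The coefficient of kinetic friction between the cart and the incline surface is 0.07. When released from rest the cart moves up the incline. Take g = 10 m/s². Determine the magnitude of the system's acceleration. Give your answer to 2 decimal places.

For the cart on the incline: the weight component along the slope is m₁g sin 28° = 14.1 × 10 × 0.4695 = 66.200 N and the normal force is N = m₁g cos 28° = 124.496 N.
Kinetic friction opposes the cart's motion up the incline: f = μN = 0.07 × 124.496 = 8.715 N acting down the slope.
Newton's second law for the cart (up-slope positive): T − 66.200 − 8.715 = 14.1 a. For the hanging mass (downward positive): 10.4 × 10 − T = 10.4 a.
Adding the two equations eliminates T: 29.085 = 24.5 a, so a = 1.1871 m/s².

1.19 m/s²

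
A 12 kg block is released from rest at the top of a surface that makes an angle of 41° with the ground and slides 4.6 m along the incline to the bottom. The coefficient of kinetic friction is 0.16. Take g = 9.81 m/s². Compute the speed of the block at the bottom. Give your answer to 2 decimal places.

6.95 m/s

The weight component along the incline is mg sin 41° = 77.231 N and the normal force is N = mg cos 41° = 88.844 N.
Friction up the slope is f = μN = 0.16 × 88.844 = 14.215 N, so the net downslope force is 77.231 − 14.215 = 63.016 N and a = 63.016 / 12 = 5.2513 m/s².
Starting from rest over a distance of 4.6 m, v² = 2aL = 2 × 5.2513 × 4.6 = 48.3120, so v = 6.9507 m/s.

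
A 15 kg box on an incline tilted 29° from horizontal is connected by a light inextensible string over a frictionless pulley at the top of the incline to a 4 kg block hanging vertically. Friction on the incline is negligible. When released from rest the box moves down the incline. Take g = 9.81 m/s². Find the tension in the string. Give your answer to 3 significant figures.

46.0 N

For the box on the incline: the weight component along the slope is m₁g sin 29° = 15 × 9.81 × 0.4848 = 71.338 N and the normal force is N = m₁g cos 29° = 128.700 N.
Newton's second law for the box (down-slope positive): 71.338 − T = 15 a. For the hanging block (upward positive): T − 4 × 9.81 = 4 a.
Adding the two equations eliminates T: 32.098 = 19 a, so a = 1.6894 m/s².
Then from the hanging block's equation, T = 4 × (9.81 + 1.6894) = 45.998 N.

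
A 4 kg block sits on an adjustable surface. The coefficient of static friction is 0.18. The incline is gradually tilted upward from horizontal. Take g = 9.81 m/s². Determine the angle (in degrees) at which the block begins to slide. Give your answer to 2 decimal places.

At the threshold of sliding, static friction is at its maximum μ_s N and exactly balances the weight component along the incline: mg sin θ = μ_s mg cos θ.
Hence tan θ = μ_s = 0.18, so θ = arctan(0.18) = 10.2040°.

10.20°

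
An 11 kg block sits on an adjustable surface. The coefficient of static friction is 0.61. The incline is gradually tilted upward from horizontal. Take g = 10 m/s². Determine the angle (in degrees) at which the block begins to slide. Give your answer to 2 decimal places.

31.38°

At the threshold of sliding, static friction is at its maximum μ_s N and exactly balances the weight component along the incline: mg sin θ = μ_s mg cos θ.
Hence tan θ = μ_s = 0.61, so θ = arctan(0.61) = 31.3832°.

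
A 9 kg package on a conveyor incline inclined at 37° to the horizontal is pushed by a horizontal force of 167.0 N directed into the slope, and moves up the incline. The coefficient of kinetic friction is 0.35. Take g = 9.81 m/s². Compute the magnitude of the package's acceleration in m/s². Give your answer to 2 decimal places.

The horizontal push has components F cos 37° = 167.0 × 0.7986 = 133.366 N up the incline and F sin 37° = 167.0 × 0.6018 = 100.501 N pressing into the surface.
The normal force is therefore N = mg cos 37° + F sin 37° = 70.508 + 100.501 = 171.009 N, and kinetic friction down the slope is μN = 0.35 × 171.009 = 59.853 N.
Along the incline: F cos 37° − mg sin 37° − μN = ma, so 133.366 − 53.133 − 59.853 = 9 a, giving a = 2.2644 m/s².

2.26 m/s²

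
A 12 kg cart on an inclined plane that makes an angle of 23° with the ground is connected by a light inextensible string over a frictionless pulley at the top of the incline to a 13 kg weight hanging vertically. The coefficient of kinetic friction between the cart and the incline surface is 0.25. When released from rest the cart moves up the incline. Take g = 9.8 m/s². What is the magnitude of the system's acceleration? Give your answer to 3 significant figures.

For the cart on the incline: the weight component along the slope is m₁g sin 23° = 12 × 9.8 × 0.3907 = 45.946 N and the normal force is N = m₁g cos 23° = 108.251 N.
Kinetic friction opposes the cart's motion up the incline: f = μN = 0.25 × 108.251 = 27.063 N acting down the slope.
Newton's second law for the cart (up-slope positive): T − 45.946 − 27.063 = 12 a. For the hanging weight (downward positive): 13 × 9.8 − T = 13 a.
Adding the two equations eliminates T: 54.391 = 25 a, so a = 2.1756 m/s².

2.18 m/s²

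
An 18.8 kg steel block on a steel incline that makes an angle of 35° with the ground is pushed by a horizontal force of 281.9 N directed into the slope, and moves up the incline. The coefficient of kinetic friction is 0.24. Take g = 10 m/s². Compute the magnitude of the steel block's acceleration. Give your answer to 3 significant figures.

2.52 m/s²

The horizontal push has components F cos 35° = 281.9 × 0.8192 = 230.932 N up the incline and F sin 35° = 281.9 × 0.5736 = 161.698 N pressing into the surface.
The normal force is therefore N = mg cos 35° + F sin 35° = 154.010 + 161.698 = 315.708 N, and kinetic friction down the slope is μN = 0.24 × 315.708 = 75.770 N.
Along the incline: F cos 35° − mg sin 35° − μN = ma, so 230.932 − 107.837 − 75.770 = 18.8 a, giving a = 2.5173 m/s².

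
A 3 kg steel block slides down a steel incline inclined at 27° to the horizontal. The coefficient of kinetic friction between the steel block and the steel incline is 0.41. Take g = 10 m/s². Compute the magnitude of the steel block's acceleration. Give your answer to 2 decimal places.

Resolving the weight along the incline: the component pulling the steel block down the slope is mg sin 27° = 3 × 10 × 0.4540 = 13.620 N, and the normal force is N = mg cos 27° = 3 × 10 × 0.8910 = 26.730 N.
Kinetic friction acts up the slope with magnitude f = μN = 0.41 × 26.730 = 10.959 N.
Net force along the incline is 13.620 − 10.959 = 2.661 N, so a = 2.661 / 3 = 0.8870 m/s².

0.89 m/s²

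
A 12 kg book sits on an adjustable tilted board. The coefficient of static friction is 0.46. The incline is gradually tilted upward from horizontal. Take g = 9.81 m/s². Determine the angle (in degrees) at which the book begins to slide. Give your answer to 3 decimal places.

At the threshold of sliding, static friction is at its maximum μ_s N and exactly balances the weight component along the incline: mg sin θ = μ_s mg cos θ.
Hence tan θ = μ_s = 0.46, so θ = arctan(0.46) = 24.7024°.

24.702°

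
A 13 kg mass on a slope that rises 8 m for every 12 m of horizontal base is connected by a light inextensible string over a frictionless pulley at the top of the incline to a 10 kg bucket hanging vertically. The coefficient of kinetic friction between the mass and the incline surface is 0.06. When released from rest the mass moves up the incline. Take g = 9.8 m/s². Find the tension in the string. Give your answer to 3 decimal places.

For the mass on the incline: the weight component along the slope is m₁g sin 33.69° = 13 × 9.8 × 0.5547 = 70.669 N and the normal force is N = m₁g cos 33.69° = 106.003 N.
Kinetic friction opposes the mass's motion up the incline: f = μN = 0.06 × 106.003 = 6.360 N acting down the slope.
Newton's second law for the mass (up-slope positive): T − 70.669 − 6.360 = 13 a. For the hanging bucket (downward positive): 10 × 9.8 − T = 10 a.
Adding the two equations eliminates T: 20.971 = 23 a, so a = 0.9118 m/s².
Then from the hanging bucket's equation, T = 10 × (9.8 − 0.9118) = 88.882 N.

88.882 N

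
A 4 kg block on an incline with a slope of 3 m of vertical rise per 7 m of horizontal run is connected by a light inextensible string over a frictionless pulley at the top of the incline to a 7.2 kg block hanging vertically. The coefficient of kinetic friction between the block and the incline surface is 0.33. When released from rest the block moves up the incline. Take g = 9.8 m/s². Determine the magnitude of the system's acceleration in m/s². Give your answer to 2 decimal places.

3.86 m/s²

For the block on the incline: the weight component along the slope is m₁g sin 23.20° = 4 × 9.8 × 0.3939 = 15.441 N and the normal force is N = m₁g cos 23.20° = 36.030 N.
Kinetic friction opposes the block's motion up the incline: f = μN = 0.33 × 36.030 = 11.890 N acting down the slope.
Newton's second law for the block (up-slope positive): T − 15.441 − 11.890 = 4 a. For the hanging block (downward positive): 7.2 × 9.8 − T = 7.2 a.
Adding the two equations eliminates T: 43.229 = 11.2 a, so a = 3.8597 m/s².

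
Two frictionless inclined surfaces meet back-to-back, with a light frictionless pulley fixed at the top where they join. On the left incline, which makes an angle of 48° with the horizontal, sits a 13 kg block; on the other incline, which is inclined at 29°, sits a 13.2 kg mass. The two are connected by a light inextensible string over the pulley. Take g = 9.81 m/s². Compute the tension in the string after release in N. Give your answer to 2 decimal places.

78.90 N

Resolve each weight along its own incline: the 13 kg mass has component 13 × 9.81 × sin 48° = 94.773 N down its slope, and the 13.2 kg mass has 13.2 × 9.81 × sin 29° = 62.779 N down its slope.
The 13 kg side's 94.773 N exceeds the other side's 62.779 N, so that mass slides down and the 13.2 kg mass slides up. Taking that direction as positive, Newton's second law for the whole system gives 94.773 − 62.779 = (13 + 13.2) a, so a = 31.994 / 26.2 = 1.2211 m/s².
For the 13.2 kg mass (up-slope positive): T − 62.779 = 13.2 × 1.2211, so T = 78.898 N.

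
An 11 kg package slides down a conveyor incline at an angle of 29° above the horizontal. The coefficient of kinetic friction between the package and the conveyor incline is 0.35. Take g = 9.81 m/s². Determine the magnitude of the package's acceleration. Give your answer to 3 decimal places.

Resolving the weight along the incline: the component pulling the package down the slope is mg sin 29° = 11 × 9.81 × 0.4848 = 52.315 N, and the normal force is N = mg cos 29° = 11 × 9.81 × 0.8746 = 94.378 N.
Kinetic friction acts up the slope with magnitude f = μN = 0.35 × 94.378 = 33.032 N.
Net force along the incline is 52.315 − 33.032 = 19.283 N, so a = 19.283 / 11 = 1.7530 m/s².

1.753 m/s²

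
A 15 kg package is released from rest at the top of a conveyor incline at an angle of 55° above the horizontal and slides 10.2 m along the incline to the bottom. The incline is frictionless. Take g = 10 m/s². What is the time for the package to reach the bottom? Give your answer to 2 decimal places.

1.58 s

The weight component along the incline is mg sin 55° = 122.873 N and the normal force is N = mg cos 55° = 86.036 N.
With no friction, a = g sin 55° = 8.1915 m/s².
Starting from rest, L = ½at², so t = √(2L/a) = √(2 × 10.2 / 8.1915) = 1.5781 s.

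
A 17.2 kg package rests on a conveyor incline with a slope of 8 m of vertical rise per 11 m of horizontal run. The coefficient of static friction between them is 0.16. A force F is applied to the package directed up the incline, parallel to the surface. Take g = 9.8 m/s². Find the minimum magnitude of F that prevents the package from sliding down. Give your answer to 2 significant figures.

77 N

The normal force is N = mg cos 36.03° = 136.321 N. With F at its minimum the package is on the verge of sliding down, so static friction is at its maximum μ_s N = 0.16 × 136.321 = 21.811 N and acts up the slope.
Equilibrium along the incline: F + μ_s N = mg sin 36.03°, so F = 99.142 − 21.811 = 77.331 N.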